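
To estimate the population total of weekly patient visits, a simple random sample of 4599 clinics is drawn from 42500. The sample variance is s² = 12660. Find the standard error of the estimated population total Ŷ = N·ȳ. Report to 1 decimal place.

Var(Ŷ) = N²·Var(ȳ) = N²·(1 − n/N)·s²/n.
f = 4599/42500 = 0.10821176; Var(ȳ) = 0.89178824·12660/4599 = 2.45489.
Var(Ŷ) = 42500² · 2.45489 = 4.4341451 × 10^9.
SE(Ŷ) = √(4.4341451 × 10^9) = 66589.4.

66589.4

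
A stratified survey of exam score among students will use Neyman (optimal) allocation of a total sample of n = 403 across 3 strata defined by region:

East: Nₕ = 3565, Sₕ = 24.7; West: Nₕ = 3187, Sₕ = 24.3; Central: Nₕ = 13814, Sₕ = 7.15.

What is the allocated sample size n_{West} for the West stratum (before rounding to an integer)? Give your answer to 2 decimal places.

118.10

Neyman allocation: nₕ = n·NₕSₕ / Σⱼ NⱼSⱼ.
Σ NⱼSⱼ = 3565·24.7 + 3187·24.3 + 13814·7.15 = 264269.7.
n_{West} = 403·3187·24.3 / 264269.7 = 118.10.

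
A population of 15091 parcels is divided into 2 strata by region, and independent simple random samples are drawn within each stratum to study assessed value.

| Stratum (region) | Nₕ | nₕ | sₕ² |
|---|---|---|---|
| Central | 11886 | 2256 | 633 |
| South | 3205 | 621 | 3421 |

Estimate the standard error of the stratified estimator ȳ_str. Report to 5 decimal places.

0.58425

Var(ȳ_str) = Σₕ Wₕ²(1 − fₕ)sₕ²/nₕ with Wₕ = Nₕ/N, N = 15091.
Central: Wₕ = 0.78762176; term = 0.78762176²·(1 − 0.18980313)·633/2256 = 0.14102321.
South: Wₕ = 0.21237824; term = 0.21237824²·(1 − 0.19375975)·3421/621 = 0.20032999.
Sum = 0.3413532.
SE = √(0.3413532) = 0.58425.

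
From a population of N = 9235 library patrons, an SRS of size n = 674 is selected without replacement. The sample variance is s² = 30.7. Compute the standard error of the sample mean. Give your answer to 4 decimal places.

Under SRS without replacement, Var(ȳ) = (1 − f)·s²/n with f = n/N = 674/9235 = 0.07298322.
Var(ȳ) = (1 − 0.07298322)·30.7/674 = 0.92701678·0.045548961 = 0.042224652.
SE(ȳ) = √(0.042224652) = 0.2055.

0.2055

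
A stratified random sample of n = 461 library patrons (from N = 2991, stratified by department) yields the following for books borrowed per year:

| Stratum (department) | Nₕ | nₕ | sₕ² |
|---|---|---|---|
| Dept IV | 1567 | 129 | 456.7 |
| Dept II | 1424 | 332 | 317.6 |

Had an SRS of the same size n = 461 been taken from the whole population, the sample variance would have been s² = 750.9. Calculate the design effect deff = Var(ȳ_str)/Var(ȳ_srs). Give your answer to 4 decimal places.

0.7679

Var(ȳ_str) = Σ Wₕ²(1−fₕ)sₕ²/nₕ with Wₕ = Nₕ/2991:
  Dept IV: (1567/2991)²·(1−129/1567)·456.7/129 = 0.89173612
  Dept II: (1424/2991)²·(1−332/1424)·317.6/332 = 0.16628084
  → Var(ȳ_str) = 1.058017.
Var(ȳ_srs) = (1 − 461/2991)·750.9/461 = 1.3777972.
deff = 1.058017 / 1.3777972 = 0.7679.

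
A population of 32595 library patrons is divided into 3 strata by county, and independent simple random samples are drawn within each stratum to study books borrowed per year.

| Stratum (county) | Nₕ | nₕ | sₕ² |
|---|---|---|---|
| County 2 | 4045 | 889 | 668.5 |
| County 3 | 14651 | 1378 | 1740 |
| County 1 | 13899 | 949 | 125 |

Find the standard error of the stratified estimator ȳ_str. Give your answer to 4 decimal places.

Var(ȳ_str) = Σₕ Wₕ²(1 − fₕ)sₕ²/nₕ with Wₕ = Nₕ/N, N = 32595.
County 2: Wₕ = 0.12409879; term = 0.12409879²·(1 − 0.21977750)·668.5/889 = 0.009035521.
County 3: Wₕ = 0.44948612; term = 0.44948612²·(1 − 0.09405501)·1740/1378 = 0.23111835.
County 1: Wₕ = 0.42641509; term = 0.42641509²·(1 − 0.06827829)·125/949 = 0.022314911.
Sum = 0.26246878.
SE = √(0.26246878) = 0.5123.

0.5123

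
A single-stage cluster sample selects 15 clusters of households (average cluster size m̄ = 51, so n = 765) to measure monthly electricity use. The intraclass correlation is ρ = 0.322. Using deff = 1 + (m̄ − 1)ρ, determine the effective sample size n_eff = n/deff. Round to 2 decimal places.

44.74

deff = 1 + (51 − 1)·0.322 = 1 + 16.1 = 17.1.
n_eff = 765 / 17.1 = 44.74.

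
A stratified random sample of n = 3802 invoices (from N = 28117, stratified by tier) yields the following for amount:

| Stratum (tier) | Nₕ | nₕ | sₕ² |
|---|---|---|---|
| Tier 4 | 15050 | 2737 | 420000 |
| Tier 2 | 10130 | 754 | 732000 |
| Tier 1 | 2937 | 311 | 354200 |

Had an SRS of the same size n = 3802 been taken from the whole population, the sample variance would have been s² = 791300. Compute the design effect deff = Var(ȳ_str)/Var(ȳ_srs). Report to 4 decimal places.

Var(ȳ_str) = Σ Wₕ²(1−fₕ)sₕ²/nₕ with Wₕ = Nₕ/28117:
  Tier 4: (15050/28117)²·(1−2737/15050)·420000/2737 = 35.969708
  Tier 2: (10130/28117)²·(1−754/10130)·732000/754 = 116.63498
  Tier 1: (2937/28117)²·(1−311/2937)·354200/311 = 11.110891
  → Var(ȳ_str) = 163.71558.
Var(ȳ_srs) = (1 − 3802/28117)·791300/3802 = 179.98419.
deff = 163.71558 / 179.98419 = 0.9096.

0.9096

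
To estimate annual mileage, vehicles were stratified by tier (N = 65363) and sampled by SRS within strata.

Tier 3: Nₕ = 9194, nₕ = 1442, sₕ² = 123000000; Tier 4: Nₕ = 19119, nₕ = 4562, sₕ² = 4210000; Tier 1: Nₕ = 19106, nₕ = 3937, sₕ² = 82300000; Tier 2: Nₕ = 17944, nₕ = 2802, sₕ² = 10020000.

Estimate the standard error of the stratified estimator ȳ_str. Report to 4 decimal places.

Var(ȳ_str) = Σₕ Wₕ²(1 − fₕ)sₕ²/nₕ with Wₕ = Nₕ/N, N = 65363.
Tier 3: Wₕ = 0.14066062; term = 0.14066062²·(1 − 0.15684142)·123000000/1442 = 1422.9648.
Tier 4: Wₕ = 0.29250493; term = 0.29250493²·(1 − 0.23861081)·4210000/4562 = 60.117362.
Tier 1: Wₕ = 0.29230604; term = 0.29230604²·(1 − 0.20606092)·82300000/3937 = 1418.0684.
Tier 2: Wₕ = 0.27452840; term = 0.27452840²·(1 − 0.15615247)·10020000/2802 = 227.42497.
Sum = 3128.5755.
SE = √(3128.5755) = 55.9337.

55.9337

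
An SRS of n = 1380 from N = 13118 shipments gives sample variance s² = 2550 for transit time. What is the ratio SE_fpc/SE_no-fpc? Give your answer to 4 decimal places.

f = n/N = 1380/13118 = 0.10519896.
SE_no-fpc = √(s²/n) = 1.3593477; SE_fpc = √((1−f)s²/n) = 1.2858603.
Ratio = √(1−f) = 0.94593924.

0.9459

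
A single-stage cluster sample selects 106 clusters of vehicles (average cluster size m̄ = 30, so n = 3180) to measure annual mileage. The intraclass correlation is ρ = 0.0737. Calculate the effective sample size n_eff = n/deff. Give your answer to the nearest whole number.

1014

deff = 1 + (30 − 1)·0.0737 = 1 + 2.1373 = 3.1373.
n_eff = 3180 / 3.1373 = 1014.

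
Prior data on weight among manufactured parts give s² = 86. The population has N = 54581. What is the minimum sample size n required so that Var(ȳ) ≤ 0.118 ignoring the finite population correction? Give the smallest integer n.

729

Without fpc, n₀ = s²/D = 86/0.118 = 728.8136.
Rounding up, n = 729.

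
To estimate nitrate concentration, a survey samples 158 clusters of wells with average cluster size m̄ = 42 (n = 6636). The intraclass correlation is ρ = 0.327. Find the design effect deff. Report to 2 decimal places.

deff = 1 + (42 − 1)·0.327 = 1 + 13.407 = 14.407.

14.41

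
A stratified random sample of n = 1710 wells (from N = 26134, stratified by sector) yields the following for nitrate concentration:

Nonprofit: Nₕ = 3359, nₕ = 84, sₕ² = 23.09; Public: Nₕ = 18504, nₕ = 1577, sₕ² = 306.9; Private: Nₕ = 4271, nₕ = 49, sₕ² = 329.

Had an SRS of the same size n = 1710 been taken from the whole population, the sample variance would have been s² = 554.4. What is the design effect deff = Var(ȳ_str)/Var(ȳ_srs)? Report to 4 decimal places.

0.8942

Var(ȳ_str) = Σ Wₕ²(1−fₕ)sₕ²/nₕ with Wₕ = Nₕ/26134:
  Nonprofit: (3359/26134)²·(1−84/3359)·23.09/84 = 0.0044274553
  Public: (18504/26134)²·(1−1577/18504)·306.9/1577 = 0.089248112
  Private: (4271/26134)²·(1−49/4271)·329/49 = 0.17727024
  → Var(ȳ_str) = 0.27094581.
Var(ȳ_srs) = (1 − 1710/26134)·554.4/1710 = 0.30299678.
deff = 0.27094581 / 0.30299678 = 0.8942.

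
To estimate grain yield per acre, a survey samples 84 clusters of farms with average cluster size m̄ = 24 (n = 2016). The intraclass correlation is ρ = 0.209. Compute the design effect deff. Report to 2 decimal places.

5.81

deff = 1 + (24 − 1)·0.209 = 1 + 4.807 = 5.807.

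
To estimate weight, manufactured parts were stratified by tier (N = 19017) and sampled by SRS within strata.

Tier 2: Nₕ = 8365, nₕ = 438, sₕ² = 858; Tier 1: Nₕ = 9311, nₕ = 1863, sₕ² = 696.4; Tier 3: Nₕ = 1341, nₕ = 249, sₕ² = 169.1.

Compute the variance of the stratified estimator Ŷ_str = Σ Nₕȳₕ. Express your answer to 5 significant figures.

Var(Ŷ_str) = Σₕ Nₕ²(1 − fₕ)sₕ²/nₕ.
Tier 2: 8365²·(1 − 438/8365)·858/438 = 1.2989367 × 10^8.
Tier 1: 9311²·(1 − 1863/9311)·696.4/1863 = 2.59228 × 10^7.
Tier 3: 1341²·(1 − 249/1341)·169.1/249 = 994479.14.
Sum = 1.5681095 × 10^8.

1.5681 × 10^8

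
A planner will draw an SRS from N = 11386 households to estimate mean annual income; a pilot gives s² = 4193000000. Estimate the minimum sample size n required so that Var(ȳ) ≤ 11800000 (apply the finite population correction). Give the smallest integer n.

Without fpc, n₀ = s²/D = 4193000000/11800000 = 355.3390.
With fpc, (1 − n/N)·s²/n ≤ D requires n ≥ n₀/(1 + n₀/N) = 355.3390/(1 + 355.3390/11386) = 344.5850.
Rounding up, n = 345.

345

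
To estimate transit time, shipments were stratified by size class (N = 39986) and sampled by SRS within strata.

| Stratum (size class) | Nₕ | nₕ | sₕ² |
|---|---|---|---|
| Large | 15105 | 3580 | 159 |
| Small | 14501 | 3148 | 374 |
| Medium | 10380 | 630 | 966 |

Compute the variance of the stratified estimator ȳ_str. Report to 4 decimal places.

0.1141

Var(ȳ_str) = Σₕ Wₕ²(1 − fₕ)sₕ²/nₕ with Wₕ = Nₕ/N, N = 39986.
Large: Wₕ = 0.37775722; term = 0.37775722²·(1 − 0.23700761)·159/3580 = 0.0048357054.
Small: Wₕ = 0.36265193; term = 0.36265193²·(1 − 0.21708848)·374/3148 = 0.012232903.
Medium: Wₕ = 0.25959086; term = 0.25959086²·(1 − 0.06069364)·966/630 = 0.097056052.
Sum = 0.11412466.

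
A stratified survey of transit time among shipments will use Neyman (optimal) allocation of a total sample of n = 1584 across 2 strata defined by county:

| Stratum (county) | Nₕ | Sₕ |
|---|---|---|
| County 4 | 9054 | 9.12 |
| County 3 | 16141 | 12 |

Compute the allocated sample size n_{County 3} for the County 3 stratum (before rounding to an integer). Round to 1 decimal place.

1110.6

Neyman allocation: nₕ = n·NₕSₕ / Σⱼ NⱼSⱼ.
Σ NⱼSⱼ = 9054·9.12 + 16141·12 = 276264.48.
n_{County 3} = 1584·16141·12 / 276264.48 = 1110.6.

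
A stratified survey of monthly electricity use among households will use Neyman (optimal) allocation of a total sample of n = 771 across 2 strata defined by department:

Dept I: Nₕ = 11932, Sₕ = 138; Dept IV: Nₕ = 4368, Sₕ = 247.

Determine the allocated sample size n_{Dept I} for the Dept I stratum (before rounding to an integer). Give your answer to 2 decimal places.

465.80

Neyman allocation: nₕ = n·NₕSₕ / Σⱼ NⱼSⱼ.
Σ NⱼSⱼ = 11932·138 + 4368·247 = 2.725512 × 10^6.
n_{Dept I} = 771·11932·138 / (2.725512 × 10^6) = 465.80.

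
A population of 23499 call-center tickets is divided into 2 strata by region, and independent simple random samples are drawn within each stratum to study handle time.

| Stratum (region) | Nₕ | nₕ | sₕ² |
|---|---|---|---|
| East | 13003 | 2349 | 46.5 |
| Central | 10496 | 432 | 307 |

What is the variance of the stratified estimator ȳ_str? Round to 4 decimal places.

Var(ȳ_str) = Σₕ Wₕ²(1 − fₕ)sₕ²/nₕ with Wₕ = Nₕ/N, N = 23499.
East: Wₕ = 0.55334270; term = 0.55334270²·(1 − 0.18065062)·46.5/2349 = 0.0049662369.
Central: Wₕ = 0.44665730; term = 0.44665730²·(1 − 0.04115854)·307/432 = 0.13594095.
Sum = 0.14090719.

0.1409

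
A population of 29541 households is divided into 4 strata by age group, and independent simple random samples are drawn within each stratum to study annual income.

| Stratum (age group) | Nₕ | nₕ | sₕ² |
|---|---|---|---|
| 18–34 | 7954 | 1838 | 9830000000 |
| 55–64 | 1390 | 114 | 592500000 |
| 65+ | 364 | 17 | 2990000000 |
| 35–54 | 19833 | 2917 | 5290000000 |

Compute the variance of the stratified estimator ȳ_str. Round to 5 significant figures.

Var(ȳ_str) = Σₕ Wₕ²(1 − fₕ)sₕ²/nₕ with Wₕ = Nₕ/N, N = 29541.
18–34: Wₕ = 0.26925290; term = 0.26925290²·(1 − 0.23107870)·9830000000/1838 = 298133.44.
55–64: Wₕ = 0.04705325; term = 0.04705325²·(1 − 0.08201439)·592500000/114 = 10563.275.
65+: Wₕ = 0.01232186; term = 0.01232186²·(1 − 0.04670330)·2990000000/17 = 25456.737.
35–54: Wₕ = 0.67137199; term = 0.67137199²·(1 − 0.14707810)·5290000000/2917 = 697196.1.
Sum = 1.0313496 × 10^6.

1.0313 × 10^6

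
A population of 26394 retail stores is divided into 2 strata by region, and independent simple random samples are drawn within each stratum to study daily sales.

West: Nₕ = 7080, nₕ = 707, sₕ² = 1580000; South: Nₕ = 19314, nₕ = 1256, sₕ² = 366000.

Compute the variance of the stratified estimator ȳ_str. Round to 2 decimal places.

290.63

Var(ȳ_str) = Σₕ Wₕ²(1 − fₕ)sₕ²/nₕ with Wₕ = Nₕ/N, N = 26394.
West: Wₕ = 0.26824278; term = 0.26824278²·(1 − 0.09985876)·1580000/707 = 144.74528.
South: Wₕ = 0.73175722; term = 0.73175722²·(1 − 0.06503055)·366000/1256 = 145.88912.
Sum = 290.6344.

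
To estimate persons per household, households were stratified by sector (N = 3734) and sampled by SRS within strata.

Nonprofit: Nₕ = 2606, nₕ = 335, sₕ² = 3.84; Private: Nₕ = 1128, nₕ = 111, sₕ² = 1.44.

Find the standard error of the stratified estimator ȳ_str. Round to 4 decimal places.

Var(ȳ_str) = Σₕ Wₕ²(1 − fₕ)sₕ²/nₕ with Wₕ = Nₕ/N, N = 3734.
Nonprofit: Wₕ = 0.69791109; term = 0.69791109²·(1 − 0.12854950)·3.84/335 = 0.0048655208.
Private: Wₕ = 0.30208891; term = 0.30208891²·(1 − 0.09840426)·1.44/111 = 0.0010673846.
Sum = 0.0059329054.
SE = √(0.0059329054) = 0.0770.

0.0770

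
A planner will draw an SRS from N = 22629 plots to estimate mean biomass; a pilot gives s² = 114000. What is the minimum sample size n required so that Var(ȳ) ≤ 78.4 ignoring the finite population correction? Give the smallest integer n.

1455

Without fpc, n₀ = s²/D = 114000/78.4 = 1454.0816.
Rounding up, n = 1455.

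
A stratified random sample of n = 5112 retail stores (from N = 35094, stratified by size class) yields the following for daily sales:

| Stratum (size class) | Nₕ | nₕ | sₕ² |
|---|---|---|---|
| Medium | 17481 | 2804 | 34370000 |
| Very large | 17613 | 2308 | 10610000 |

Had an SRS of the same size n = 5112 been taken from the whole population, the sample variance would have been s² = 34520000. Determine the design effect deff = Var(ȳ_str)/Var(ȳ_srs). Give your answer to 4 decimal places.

0.6170

Var(ȳ_str) = Σ Wₕ²(1−fₕ)sₕ²/nₕ with Wₕ = Nₕ/35094:
  Medium: (17481/35094)²·(1−2804/17481)·34370000/2804 = 2553.5205
  Very large: (17613/35094)²·(1−2308/17613)·10610000/2308 = 1006.1912
  → Var(ȳ_str) = 3559.7117.
Var(ȳ_srs) = (1 − 5112/35094)·34520000/5112 = 5769.0947.
deff = 3559.7117 / 5769.0947 = 0.6170.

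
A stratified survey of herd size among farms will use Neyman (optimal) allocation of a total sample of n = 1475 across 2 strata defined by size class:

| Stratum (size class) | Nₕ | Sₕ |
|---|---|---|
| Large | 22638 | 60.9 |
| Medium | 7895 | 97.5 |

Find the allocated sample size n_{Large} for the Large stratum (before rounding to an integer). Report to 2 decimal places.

Neyman allocation: nₕ = n·NₕSₕ / Σⱼ NⱼSⱼ.
Σ NⱼSⱼ = 22638·60.9 + 7895·97.5 = 2.1484167 × 10^6.
n_{Large} = 1475·22638·60.9 / (2.1484167 × 10^6) = 946.52.

946.52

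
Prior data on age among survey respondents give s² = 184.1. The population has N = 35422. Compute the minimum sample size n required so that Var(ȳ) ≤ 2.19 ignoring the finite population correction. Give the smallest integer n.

Without fpc, n₀ = s²/D = 184.1/2.19 = 84.0639.
Rounding up, n = 85.

85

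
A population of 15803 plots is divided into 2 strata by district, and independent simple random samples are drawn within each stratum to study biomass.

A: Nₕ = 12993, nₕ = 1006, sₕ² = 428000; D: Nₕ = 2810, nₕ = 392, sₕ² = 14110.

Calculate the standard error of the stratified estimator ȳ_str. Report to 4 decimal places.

Var(ȳ_str) = Σₕ Wₕ²(1 − fₕ)sₕ²/nₕ with Wₕ = Nₕ/N, N = 15803.
A: Wₕ = 0.82218566; term = 0.82218566²·(1 − 0.07742631)·428000/1006 = 265.33018.
D: Wₕ = 0.17781434; term = 0.17781434²·(1 − 0.13950178)·14110/392 = 0.97931968.
Sum = 266.3095.
SE = √(266.3095) = 16.3190.

16.3190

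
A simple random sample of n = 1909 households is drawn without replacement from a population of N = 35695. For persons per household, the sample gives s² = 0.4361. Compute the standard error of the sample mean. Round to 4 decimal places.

Under SRS without replacement, Var(ȳ) = (1 − f)·s²/n with f = n/N = 1909/35695 = 0.05348088.
Var(ȳ) = (1 − 0.05348088)·0.4361/1909 = 0.94651912·2.2844421 × 10^-4 = 2.1622681 × 10^-4.
SE(ȳ) = √(2.1622681 × 10^-4) = 0.0147.

0.0147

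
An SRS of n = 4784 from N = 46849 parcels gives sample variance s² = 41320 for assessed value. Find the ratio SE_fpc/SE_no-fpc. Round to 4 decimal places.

0.9476

f = n/N = 4784/46849 = 0.10211531.
SE_no-fpc = √(s²/n) = 2.9388984; SE_fpc = √((1−f)s²/n) = 2.7848054.
Ratio = √(1−f) = 0.94756778.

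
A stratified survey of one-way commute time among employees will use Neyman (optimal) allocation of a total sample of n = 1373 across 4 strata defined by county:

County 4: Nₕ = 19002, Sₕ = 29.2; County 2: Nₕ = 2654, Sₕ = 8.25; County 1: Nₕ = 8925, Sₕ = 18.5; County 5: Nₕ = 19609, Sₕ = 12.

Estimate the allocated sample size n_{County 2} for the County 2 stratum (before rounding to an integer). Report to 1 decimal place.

Neyman allocation: nₕ = n·NₕSₕ / Σⱼ NⱼSⱼ.
Σ NⱼSⱼ = 19002·29.2 + 2654·8.25 + 8925·18.5 + 19609·12 = 977174.4.
n_{County 2} = 1373·2654·8.25 / 977174.4 = 30.8.

30.8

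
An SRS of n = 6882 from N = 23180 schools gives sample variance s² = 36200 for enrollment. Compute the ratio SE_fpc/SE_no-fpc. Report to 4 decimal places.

0.8385

f = n/N = 6882/23180 = 0.29689387.
SE_no-fpc = √(s²/n) = 2.2934905; SE_fpc = √((1−f)s²/n) = 1.9231245.
Ratio = √(1−f) = 0.83851424.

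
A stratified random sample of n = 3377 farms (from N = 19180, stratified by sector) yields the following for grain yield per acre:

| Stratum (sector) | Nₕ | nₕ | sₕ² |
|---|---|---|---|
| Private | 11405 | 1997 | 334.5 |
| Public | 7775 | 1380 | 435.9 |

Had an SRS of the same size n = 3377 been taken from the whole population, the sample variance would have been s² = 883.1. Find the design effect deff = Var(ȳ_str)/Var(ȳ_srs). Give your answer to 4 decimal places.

Var(ȳ_str) = Σ Wₕ²(1−fₕ)sₕ²/nₕ with Wₕ = Nₕ/19180:
  Private: (11405/19180)²·(1−1997/11405)·334.5/1997 = 0.048855499
  Public: (7775/19180)²·(1−1380/7775)·435.9/1380 = 0.042692494
  → Var(ȳ_str) = 0.091547993.
Var(ȳ_srs) = (1 − 3377/19180)·883.1/3377 = 0.21546154.
deff = 0.091547993 / 0.21546154 = 0.4249.

0.4249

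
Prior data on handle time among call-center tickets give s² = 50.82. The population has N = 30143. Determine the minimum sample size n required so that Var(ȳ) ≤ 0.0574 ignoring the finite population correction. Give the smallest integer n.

Without fpc, n₀ = s²/D = 50.82/0.0574 = 885.3659.
Rounding up, n = 886.

886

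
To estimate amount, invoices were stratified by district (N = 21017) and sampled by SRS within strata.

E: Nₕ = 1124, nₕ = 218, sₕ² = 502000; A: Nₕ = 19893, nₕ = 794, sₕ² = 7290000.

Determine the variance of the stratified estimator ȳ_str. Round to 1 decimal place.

Var(ȳ_str) = Σₕ Wₕ²(1 − fₕ)sₕ²/nₕ with Wₕ = Nₕ/N, N = 21017.
E: Wₕ = 0.05348052; term = 0.05348052²·(1 − 0.19395018)·502000/218 = 5.3088479.
A: Wₕ = 0.94651948; term = 0.94651948²·(1 − 0.03991354)·7290000/794 = 7897.261.
Sum = 7902.5698.

7902.6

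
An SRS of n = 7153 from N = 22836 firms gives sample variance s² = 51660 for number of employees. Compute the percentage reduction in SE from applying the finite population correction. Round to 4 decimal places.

f = n/N = 7153/22836 = 0.31323349.
SE_no-fpc = √(s²/n) = 2.6874048; SE_fpc = √((1−f)s²/n) = 2.2270894.
Ratio = √(1−f) = 0.82871377. Reduction = 100·(1 − 0.82871377) = 17.1286%.

17.1286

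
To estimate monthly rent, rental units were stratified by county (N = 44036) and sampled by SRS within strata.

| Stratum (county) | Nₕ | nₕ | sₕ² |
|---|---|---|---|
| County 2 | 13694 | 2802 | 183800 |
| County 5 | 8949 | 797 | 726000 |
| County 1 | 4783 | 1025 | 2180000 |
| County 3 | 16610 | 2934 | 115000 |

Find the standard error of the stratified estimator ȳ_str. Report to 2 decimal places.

7.98

Var(ȳ_str) = Σₕ Wₕ²(1 − fₕ)sₕ²/nₕ with Wₕ = Nₕ/N, N = 44036.
County 2: Wₕ = 0.31097284; term = 0.31097284²·(1 − 0.20461516)·183800/2802 = 5.0454465.
County 5: Wₕ = 0.20322009; term = 0.20322009²·(1 − 0.08906023)·726000/797 = 34.268986.
County 1: Wₕ = 0.10861568; term = 0.10861568²·(1 − 0.21430065)·2180000/1025 = 19.713969.
County 3: Wₕ = 0.37719139; term = 0.37719139²·(1 − 0.17664058)·115000/2934 = 4.5914592.
Sum = 63.619861.
SE = √(63.619861) = 7.98.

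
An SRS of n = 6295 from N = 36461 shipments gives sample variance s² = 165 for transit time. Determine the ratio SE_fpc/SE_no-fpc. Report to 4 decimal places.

0.9096

f = n/N = 6295/36461 = 0.17265023.
SE_no-fpc = √(s²/n) = 0.16189898; SE_fpc = √((1−f)s²/n) = 0.14726132.
Ratio = √(1−f) = 0.90958769.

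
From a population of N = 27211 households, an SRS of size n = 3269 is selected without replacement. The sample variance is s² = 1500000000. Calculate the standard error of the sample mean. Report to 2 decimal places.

635.40

Under SRS without replacement, Var(ȳ) = (1 − f)·s²/n with f = n/N = 3269/27211 = 0.12013524.
Var(ȳ) = (1 − 0.12013524)·1500000000/3269 = 0.87986476·458855.92 = 403731.15.
SE(ȳ) = √(403731.15) = 635.40.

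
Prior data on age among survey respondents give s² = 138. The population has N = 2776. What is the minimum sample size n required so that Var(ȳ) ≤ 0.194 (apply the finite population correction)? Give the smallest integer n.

Without fpc, n₀ = s²/D = 138/0.194 = 711.3402.
With fpc, (1 − n/N)·s²/n ≤ D requires n ≥ n₀/(1 + n₀/N) = 711.3402/(1 + 711.3402/2776) = 566.2425.
Rounding up, n = 567.

567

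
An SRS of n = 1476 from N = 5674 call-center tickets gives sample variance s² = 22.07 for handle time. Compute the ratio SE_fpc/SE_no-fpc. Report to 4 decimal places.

0.8602

f = n/N = 1476/5674 = 0.26013394.
SE_no-fpc = √(s²/n) = 0.12228072; SE_fpc = √((1−f)s²/n) = 0.10518033.
Ratio = √(1−f) = 0.86015467.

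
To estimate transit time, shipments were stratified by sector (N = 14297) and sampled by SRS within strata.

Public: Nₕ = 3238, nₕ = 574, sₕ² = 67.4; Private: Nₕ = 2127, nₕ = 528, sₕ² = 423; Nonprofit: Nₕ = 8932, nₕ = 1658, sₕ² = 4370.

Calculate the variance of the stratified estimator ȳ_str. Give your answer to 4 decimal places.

Var(ȳ_str) = Σₕ Wₕ²(1 − fₕ)sₕ²/nₕ with Wₕ = Nₕ/N, N = 14297.
Public: Wₕ = 0.22648108; term = 0.22648108²·(1 − 0.17726992)·67.4/574 = 0.0049552918.
Private: Wₕ = 0.14877247; term = 0.14877247²·(1 − 0.24823695)·423/528 = 0.013330074.
Nonprofit: Wₕ = 0.62474645; term = 0.62474645²·(1 − 0.18562472)·4370/1658 = 0.83777826.
Sum = 0.85606363.

0.8561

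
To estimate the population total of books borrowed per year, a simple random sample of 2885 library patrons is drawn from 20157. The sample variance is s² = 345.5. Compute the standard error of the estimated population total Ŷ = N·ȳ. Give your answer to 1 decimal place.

6457.1

Var(Ŷ) = N²·Var(ȳ) = N²·(1 − n/N)·s²/n.
f = 2885/20157 = 0.14312646; Var(ȳ) = 0.85687354·345.5/2885 = 0.10261692.
Var(Ŷ) = 20157² · 0.10261692 = 4.1693732 × 10^7.
SE(Ŷ) = √(4.1693732 × 10^7) = 6457.1.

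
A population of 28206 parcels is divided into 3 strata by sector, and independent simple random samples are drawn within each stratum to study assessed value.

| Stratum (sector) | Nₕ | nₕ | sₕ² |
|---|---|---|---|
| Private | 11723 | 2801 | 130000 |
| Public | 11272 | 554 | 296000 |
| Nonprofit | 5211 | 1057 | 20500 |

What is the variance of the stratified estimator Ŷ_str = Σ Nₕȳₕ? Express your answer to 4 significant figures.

6.982 × 10^10

Var(Ŷ_str) = Σₕ Nₕ²(1 − fₕ)sₕ²/nₕ.
Private: 11723²·(1 − 2801/11723)·130000/2801 = 4.8543516 × 10^9.
Public: 11272²·(1 − 554/11272)·296000/554 = 6.4550064 × 10^10.
Nonprofit: 5211²·(1 − 1057/5211)·20500/1057 = 4.198232 × 10^8.
Sum = 6.9824239 × 10^10.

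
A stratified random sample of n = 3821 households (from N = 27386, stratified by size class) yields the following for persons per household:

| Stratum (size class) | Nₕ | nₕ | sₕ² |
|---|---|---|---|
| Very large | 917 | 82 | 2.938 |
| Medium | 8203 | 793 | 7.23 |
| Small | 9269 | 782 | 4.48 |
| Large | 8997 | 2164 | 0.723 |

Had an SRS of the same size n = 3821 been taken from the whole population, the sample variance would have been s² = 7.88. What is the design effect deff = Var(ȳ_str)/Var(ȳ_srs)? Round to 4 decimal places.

Var(ȳ_str) = Σ Wₕ²(1−fₕ)sₕ²/nₕ with Wₕ = Nₕ/27386:
  Very large: (917/27386)²·(1−82/917)·2.938/82 = 3.6579397 × 10^-5
  Medium: (8203/27386)²·(1−793/8203)·7.23/793 = 7.3892238 × 10^-4
  Small: (9269/27386)²·(1−782/9269)·4.48/782 = 6.0089852 × 10^-4
  Large: (8997/27386)²·(1−2164/8997)·0.723/2164 = 2.7386276 × 10^-5
  → Var(ȳ_str) = 0.0014037866.
Var(ȳ_srs) = (1 − 3821/27386)·7.88/3821 = 0.0017745491.
deff = 0.0014037866 / 0.0017745491 = 0.7911.

0.7911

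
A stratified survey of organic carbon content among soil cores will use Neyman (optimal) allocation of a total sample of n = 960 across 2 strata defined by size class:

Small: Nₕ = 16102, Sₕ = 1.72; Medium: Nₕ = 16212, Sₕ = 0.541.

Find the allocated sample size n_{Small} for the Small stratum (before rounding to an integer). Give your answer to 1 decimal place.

Neyman allocation: nₕ = n·NₕSₕ / Σⱼ NⱼSⱼ.
Σ NⱼSⱼ = 16102·1.72 + 16212·0.541 = 36466.132.
n_{Small} = 960·16102·1.72 / 36466.132 = 729.1.

729.1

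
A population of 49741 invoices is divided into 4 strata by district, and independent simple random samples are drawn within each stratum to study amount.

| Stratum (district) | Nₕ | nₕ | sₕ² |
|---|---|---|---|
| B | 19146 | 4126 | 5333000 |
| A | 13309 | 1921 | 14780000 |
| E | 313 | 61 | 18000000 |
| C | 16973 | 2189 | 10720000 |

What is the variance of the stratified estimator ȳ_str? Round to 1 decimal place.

Var(ȳ_str) = Σₕ Wₕ²(1 − fₕ)sₕ²/nₕ with Wₕ = Nₕ/N, N = 49741.
B: Wₕ = 0.38491385; term = 0.38491385²·(1 − 0.21550193)·5333000/4126 = 150.23161.
A: Wₕ = 0.26756599; term = 0.26756599²·(1 − 0.14433842)·14780000/1921 = 471.31464.
E: Wₕ = 0.00629260; term = 0.00629260²·(1 − 0.19488818)·18000000/61 = 9.4071599.
C: Wₕ = 0.34122756; term = 0.34122756²·(1 − 0.12896954)·10720000/2189 = 496.67301.
Sum = 1127.6264.

1127.6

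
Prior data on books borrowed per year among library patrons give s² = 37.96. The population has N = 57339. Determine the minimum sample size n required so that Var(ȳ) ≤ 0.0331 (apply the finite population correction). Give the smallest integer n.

Without fpc, n₀ = s²/D = 37.96/0.0331 = 1146.8278.
With fpc, (1 − n/N)·s²/n ≤ D requires n ≥ n₀/(1 + n₀/N) = 1146.8278/(1 + 1146.8278/57339) = 1124.3401.
Rounding up, n = 1125.

1125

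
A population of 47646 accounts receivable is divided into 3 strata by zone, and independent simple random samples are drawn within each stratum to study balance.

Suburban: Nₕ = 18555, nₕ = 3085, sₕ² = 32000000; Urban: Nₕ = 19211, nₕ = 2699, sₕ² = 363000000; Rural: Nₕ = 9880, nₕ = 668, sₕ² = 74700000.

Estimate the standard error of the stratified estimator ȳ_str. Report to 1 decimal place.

156.8

Var(ȳ_str) = Σₕ Wₕ²(1 − fₕ)sₕ²/nₕ with Wₕ = Nₕ/N, N = 47646.
Suburban: Wₕ = 0.38943458; term = 0.38943458²·(1 − 0.16626246)·32000000/3085 = 1311.5752.
Urban: Wₕ = 0.40320279; term = 0.40320279²·(1 − 0.14049243)·363000000/2699 = 18793.19.
Rural: Wₕ = 0.20736263; term = 0.20736263²·(1 − 0.06761134)·74700000/668 = 4483.3446.
Sum = 24588.11.
SE = √(24588.11) = 156.8.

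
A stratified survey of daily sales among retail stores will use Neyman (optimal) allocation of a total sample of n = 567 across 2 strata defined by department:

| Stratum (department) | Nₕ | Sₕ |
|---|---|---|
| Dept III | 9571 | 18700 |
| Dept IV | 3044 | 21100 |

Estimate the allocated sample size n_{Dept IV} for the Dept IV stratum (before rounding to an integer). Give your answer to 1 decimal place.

Neyman allocation: nₕ = n·NₕSₕ / Σⱼ NⱼSⱼ.
Σ NⱼSⱼ = 9571·18700 + 3044·21100 = 2.432061 × 10^8.
n_{Dept IV} = 567·3044·21100 / (2.432061 × 10^8) = 149.7.

149.7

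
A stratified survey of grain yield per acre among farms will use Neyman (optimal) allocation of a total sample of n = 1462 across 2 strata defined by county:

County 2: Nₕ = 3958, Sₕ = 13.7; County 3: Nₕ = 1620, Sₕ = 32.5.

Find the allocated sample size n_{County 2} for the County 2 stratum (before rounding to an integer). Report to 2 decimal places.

741.77

Neyman allocation: nₕ = n·NₕSₕ / Σⱼ NⱼSⱼ.
Σ NⱼSⱼ = 3958·13.7 + 1620·32.5 = 106874.6.
n_{County 2} = 1462·3958·13.7 / 106874.6 = 741.77.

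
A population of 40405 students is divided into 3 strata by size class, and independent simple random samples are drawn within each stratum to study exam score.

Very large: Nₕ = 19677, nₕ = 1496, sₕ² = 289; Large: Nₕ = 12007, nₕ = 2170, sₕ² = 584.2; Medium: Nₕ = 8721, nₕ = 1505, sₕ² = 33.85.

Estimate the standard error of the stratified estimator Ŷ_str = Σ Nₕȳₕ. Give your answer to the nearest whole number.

Var(Ŷ_str) = Σₕ Nₕ²(1 − fₕ)sₕ²/nₕ.
Very large: 19677²·(1 − 1496/19677)·289/1496 = 6.911032 × 10^7.
Large: 12007²·(1 − 2170/12007)·584.2/2170 = 3.1797941 × 10^7.
Medium: 8721²·(1 − 1505/8721)·33.85/1505 = 1.4154189 × 10^6.
Sum = 1.0232368 × 10^8.
SE = √(1.0232368 × 10^8) = 10116.

10116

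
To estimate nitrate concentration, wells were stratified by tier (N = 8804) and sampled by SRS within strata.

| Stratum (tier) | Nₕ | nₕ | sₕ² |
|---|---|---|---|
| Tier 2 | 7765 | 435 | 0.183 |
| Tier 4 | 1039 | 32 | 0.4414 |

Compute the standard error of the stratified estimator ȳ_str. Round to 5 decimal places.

0.02225

Var(ȳ_str) = Σₕ Wₕ²(1 − fₕ)sₕ²/nₕ with Wₕ = Nₕ/N, N = 8804.
Tier 2: Wₕ = 0.88198546; term = 0.88198546²·(1 − 0.05602061)·0.183/435 = 3.0892083 × 10^-4.
Tier 4: Wₕ = 0.11801454; term = 0.11801454²·(1 − 0.03079885)·0.4414/32 = 1.8619469 × 10^-4.
Sum = 4.9511552 × 10^-4.
SE = √(4.9511552 × 10^-4) = 0.02225.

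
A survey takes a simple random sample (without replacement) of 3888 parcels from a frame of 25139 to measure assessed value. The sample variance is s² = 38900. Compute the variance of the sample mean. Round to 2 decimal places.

8.46

Under SRS without replacement, Var(ȳ) = (1 − f)·s²/n with f = n/N = 3888/25139 = 0.15466009.
Var(ȳ) = (1 − 0.15466009)·38900/3888 = 0.84533991·10.005144 = 8.4577476.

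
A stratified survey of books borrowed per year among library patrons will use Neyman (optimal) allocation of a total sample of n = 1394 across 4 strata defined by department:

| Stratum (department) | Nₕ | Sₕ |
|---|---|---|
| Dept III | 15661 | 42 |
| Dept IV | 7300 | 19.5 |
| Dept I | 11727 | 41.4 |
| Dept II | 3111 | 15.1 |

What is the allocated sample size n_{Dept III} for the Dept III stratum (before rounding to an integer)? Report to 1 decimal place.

Neyman allocation: nₕ = n·NₕSₕ / Σⱼ NⱼSⱼ.
Σ NⱼSⱼ = 15661·42 + 7300·19.5 + 11727·41.4 + 3111·15.1 = 1.3325859 × 10^6.
n_{Dept III} = 1394·15661·42 / (1.3325859 × 10^6) = 688.1.

688.1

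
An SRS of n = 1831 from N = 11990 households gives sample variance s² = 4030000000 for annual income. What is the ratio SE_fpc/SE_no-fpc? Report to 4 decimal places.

f = n/N = 1831/11990 = 0.15271059.
SE_no-fpc = √(s²/n) = 1483.5711; SE_fpc = √((1−f)s²/n) = 1365.6023.
Ratio = √(1−f) = 0.92048325.

0.9205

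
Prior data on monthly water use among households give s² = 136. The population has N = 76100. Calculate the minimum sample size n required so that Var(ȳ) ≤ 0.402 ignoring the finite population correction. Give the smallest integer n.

Without fpc, n₀ = s²/D = 136/0.402 = 338.3085.
Rounding up, n = 339.

339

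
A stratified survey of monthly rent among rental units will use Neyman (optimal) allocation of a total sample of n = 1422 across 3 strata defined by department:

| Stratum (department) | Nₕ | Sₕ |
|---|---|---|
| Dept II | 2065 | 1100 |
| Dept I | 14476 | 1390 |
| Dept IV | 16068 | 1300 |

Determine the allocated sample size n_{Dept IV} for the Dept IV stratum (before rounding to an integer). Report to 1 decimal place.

Neyman allocation: nₕ = n·NₕSₕ / Σⱼ NⱼSⱼ.
Σ NⱼSⱼ = 2065·1100 + 14476·1390 + 16068·1300 = 4.328154 × 10^7.
n_{Dept IV} = 1422·16068·1300 / (4.328154 × 10^7) = 686.3.

686.3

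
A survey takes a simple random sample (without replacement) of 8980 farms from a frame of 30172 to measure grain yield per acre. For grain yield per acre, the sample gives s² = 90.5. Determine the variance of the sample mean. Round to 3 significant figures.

0.00708

Under SRS without replacement, Var(ȳ) = (1 − f)·s²/n with f = n/N = 8980/30172 = 0.29762694.
Var(ȳ) = (1 − 0.29762694)·90.5/8980 = 0.70237306·0.010077951 = 0.0070784813.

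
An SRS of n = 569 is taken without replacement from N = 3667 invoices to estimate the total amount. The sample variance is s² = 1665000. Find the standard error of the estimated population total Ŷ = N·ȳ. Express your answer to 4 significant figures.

Var(Ŷ) = N²·Var(ȳ) = N²·(1 − n/N)·s²/n.
f = 569/3667 = 0.15516771; Var(ȳ) = 0.84483229·1665000/569 = 2472.1367.
Var(Ŷ) = 3667² · 2472.1367 = 3.3242548 × 10^10.
SE(Ŷ) = √(3.3242548 × 10^10) = 182300.

182300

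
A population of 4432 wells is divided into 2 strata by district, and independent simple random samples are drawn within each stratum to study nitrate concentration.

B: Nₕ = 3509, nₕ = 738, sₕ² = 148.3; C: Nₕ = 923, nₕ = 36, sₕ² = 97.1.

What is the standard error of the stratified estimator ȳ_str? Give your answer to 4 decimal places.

Var(ȳ_str) = Σₕ Wₕ²(1 − fₕ)sₕ²/nₕ with Wₕ = Nₕ/N, N = 4432.
B: Wₕ = 0.79174188; term = 0.79174188²·(1 − 0.21031633)·148.3/738 = 0.099472992.
C: Wₕ = 0.20825812; term = 0.20825812²·(1 − 0.03900325)·97.1/36 = 0.11241973.
Sum = 0.21189272.
SE = √(0.21189272) = 0.4603.

0.4603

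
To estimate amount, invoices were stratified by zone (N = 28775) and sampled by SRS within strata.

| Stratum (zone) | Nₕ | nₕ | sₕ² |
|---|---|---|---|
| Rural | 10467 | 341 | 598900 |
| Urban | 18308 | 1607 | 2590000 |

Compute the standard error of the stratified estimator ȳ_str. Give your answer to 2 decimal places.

28.64

Var(ȳ_str) = Σₕ Wₕ²(1 − fₕ)sₕ²/nₕ with Wₕ = Nₕ/N, N = 28775.
Rural: Wₕ = 0.36375326; term = 0.36375326²·(1 − 0.03257858)·598900/341 = 224.81714.
Urban: Wₕ = 0.63624674; term = 0.63624674²·(1 − 0.08777584)·2590000/1607 = 595.16393.
Sum = 819.98107.
SE = √(819.98107) = 28.64.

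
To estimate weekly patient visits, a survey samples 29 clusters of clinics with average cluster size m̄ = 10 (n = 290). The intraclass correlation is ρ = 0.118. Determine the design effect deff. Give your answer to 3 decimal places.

2.062

deff = 1 + (10 − 1)·0.118 = 1 + 1.062 = 2.062.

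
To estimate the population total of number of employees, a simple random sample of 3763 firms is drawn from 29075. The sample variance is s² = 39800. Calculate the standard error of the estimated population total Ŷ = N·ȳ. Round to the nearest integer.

Var(Ŷ) = N²·Var(ȳ) = N²·(1 − n/N)·s²/n.
f = 3763/29075 = 0.12942390; Var(ȳ) = 0.87057610·39800/3763 = 9.2077939.
Var(Ŷ) = 29075² · 9.2077939 = 7.7838604 × 10^9.
SE(Ŷ) = √(7.7838604 × 10^9) = 88226.

88226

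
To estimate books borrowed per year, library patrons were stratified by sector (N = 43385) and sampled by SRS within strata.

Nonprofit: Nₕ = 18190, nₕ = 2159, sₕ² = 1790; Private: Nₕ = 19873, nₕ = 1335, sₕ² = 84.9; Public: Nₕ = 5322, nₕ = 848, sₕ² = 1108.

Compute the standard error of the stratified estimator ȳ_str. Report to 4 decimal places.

0.3968

Var(ȳ_str) = Σₕ Wₕ²(1 − fₕ)sₕ²/nₕ with Wₕ = Nₕ/N, N = 43385.
Nonprofit: Wₕ = 0.41926933; term = 0.41926933²·(1 − 0.11869159)·1790/2159 = 0.1284442.
Private: Wₕ = 0.45806154; term = 0.45806154²·(1 − 0.06717657)·84.9/1335 = 0.012447253.
Public: Wₕ = 0.12266913; term = 0.12266913²·(1 − 0.15933859)·1108/848 = 0.01652858.
Sum = 0.15742003.
SE = √(0.15742003) = 0.3968.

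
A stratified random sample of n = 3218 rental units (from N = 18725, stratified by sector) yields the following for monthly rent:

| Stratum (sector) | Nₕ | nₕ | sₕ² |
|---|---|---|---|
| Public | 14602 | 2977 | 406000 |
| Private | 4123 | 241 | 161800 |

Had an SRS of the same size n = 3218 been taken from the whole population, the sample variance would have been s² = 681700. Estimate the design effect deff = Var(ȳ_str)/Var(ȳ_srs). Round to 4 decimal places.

0.5510

Var(ȳ_str) = Σ Wₕ²(1−fₕ)sₕ²/nₕ with Wₕ = Nₕ/18725:
  Public: (14602/18725)²·(1−2977/14602)·406000/2977 = 66.025067
  Private: (4123/18725)²·(1−241/4123)·161800/241 = 30.64691
  → Var(ȳ_str) = 96.671977.
Var(ȳ_srs) = (1 − 3218/18725)·681700/3218 = 175.43378.
deff = 96.671977 / 175.43378 = 0.5510.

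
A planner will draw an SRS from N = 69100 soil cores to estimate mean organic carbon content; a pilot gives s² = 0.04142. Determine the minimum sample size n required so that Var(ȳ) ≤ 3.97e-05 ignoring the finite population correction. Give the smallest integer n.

Without fpc, n₀ = s²/D = 0.04142/3.97e-05 = 1043.3249.
Rounding up, n = 1044.

1044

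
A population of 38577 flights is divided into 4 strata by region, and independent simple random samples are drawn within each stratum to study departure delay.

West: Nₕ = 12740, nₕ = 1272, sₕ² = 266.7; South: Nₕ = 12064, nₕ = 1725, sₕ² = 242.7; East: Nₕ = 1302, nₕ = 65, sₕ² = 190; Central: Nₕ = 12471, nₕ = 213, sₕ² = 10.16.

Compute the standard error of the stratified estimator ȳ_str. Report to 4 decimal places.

0.2011

Var(ȳ_str) = Σₕ Wₕ²(1 − fₕ)sₕ²/nₕ with Wₕ = Nₕ/N, N = 38577.
West: Wₕ = 0.33024859; term = 0.33024859²·(1 − 0.09984301)·266.7/1272 = 0.020584301.
South: Wₕ = 0.31272520; term = 0.31272520²·(1 − 0.14298740)·242.7/1725 = 0.011792167.
East: Wₕ = 0.03375068; term = 0.03375068²·(1 − 0.04992320)·190/65 = 0.0031634722.
Central: Wₕ = 0.32327553; term = 0.32327553²·(1 − 0.01707962)·10.16/213 = 0.0048997971.
Sum = 0.040439737.
SE = √(0.040439737) = 0.2011.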